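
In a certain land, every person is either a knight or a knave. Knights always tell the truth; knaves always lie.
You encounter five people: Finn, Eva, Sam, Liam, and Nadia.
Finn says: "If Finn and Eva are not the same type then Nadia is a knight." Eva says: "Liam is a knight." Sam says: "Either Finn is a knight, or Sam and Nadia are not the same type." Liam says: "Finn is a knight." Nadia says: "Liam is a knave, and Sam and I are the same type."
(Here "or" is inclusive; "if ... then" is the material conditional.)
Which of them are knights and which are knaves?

Finn is a knight, Eva is a knight, Sam is a knight, Liam is a knight, and Nadia is a knave.

Since Finn is a knight, "if Finn and Eva are not the same type then Nadia is a knight" needs to be True, which holds.
Eva is a knight, so "Liam is a knight" must be True — and it is.
Sam is a knight, so "either Finn is a knight, or Sam and Nadia are not the same type" must be True — and it is.
Liam (knight): "Finn is a knight" — True. ✓
Nadia (knave): "Liam is a knave, and Sam and I are the same type" — false. ✓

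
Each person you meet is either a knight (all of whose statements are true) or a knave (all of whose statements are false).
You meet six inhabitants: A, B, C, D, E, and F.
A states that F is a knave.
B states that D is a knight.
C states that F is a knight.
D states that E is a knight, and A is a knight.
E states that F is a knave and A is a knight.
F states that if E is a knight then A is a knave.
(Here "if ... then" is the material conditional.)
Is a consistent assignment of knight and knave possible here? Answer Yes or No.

Yes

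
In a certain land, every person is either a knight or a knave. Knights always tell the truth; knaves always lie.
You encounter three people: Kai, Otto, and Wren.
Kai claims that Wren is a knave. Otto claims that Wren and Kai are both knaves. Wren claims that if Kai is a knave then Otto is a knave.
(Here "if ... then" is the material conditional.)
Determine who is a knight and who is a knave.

Knights: Wren. Knaves: Kai and Otto.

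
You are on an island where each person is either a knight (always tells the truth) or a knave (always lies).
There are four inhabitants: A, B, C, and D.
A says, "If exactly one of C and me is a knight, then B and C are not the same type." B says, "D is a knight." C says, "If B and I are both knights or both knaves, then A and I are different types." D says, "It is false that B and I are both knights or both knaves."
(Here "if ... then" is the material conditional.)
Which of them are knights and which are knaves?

Knights: A and C. Knaves: B and D.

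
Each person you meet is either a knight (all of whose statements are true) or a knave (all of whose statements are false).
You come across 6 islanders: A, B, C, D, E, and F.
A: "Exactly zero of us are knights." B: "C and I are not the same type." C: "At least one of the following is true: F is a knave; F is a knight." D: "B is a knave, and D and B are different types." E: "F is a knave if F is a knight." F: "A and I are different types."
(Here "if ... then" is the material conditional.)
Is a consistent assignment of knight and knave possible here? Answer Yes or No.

No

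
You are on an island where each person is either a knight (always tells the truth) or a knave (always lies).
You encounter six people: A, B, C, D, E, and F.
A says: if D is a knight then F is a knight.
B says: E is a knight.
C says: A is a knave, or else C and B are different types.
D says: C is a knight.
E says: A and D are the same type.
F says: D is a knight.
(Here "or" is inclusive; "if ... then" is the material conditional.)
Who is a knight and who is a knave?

Knights: A. Knaves: B, C, D, E, and F.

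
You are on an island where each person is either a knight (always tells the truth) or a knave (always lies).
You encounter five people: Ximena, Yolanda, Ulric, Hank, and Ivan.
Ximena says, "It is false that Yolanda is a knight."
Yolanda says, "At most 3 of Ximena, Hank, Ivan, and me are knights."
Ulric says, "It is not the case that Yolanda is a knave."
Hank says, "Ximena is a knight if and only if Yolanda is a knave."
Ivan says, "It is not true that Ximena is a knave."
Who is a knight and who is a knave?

Ximena is a knave, Yolanda is a knight, Ulric is a knight, Hank is a knight, and Ivan is a knave.

Ximena is a knave, and the claim "it is false that Yolanda is a knight" is indeed false.
Yolanda (knight): "at most 3 of Ximena, Hank, Ivan, and me are knights" — true. ✓
As a knight, Ulric's statement "it is not the case that Yolanda is a knave" should be true; it is.
Hank is a knight, and the claim "Ximena is a knight if and only if Yolanda is a knave" is indeed true.
Ivan is a knave; "it is not true that Ximena is a knave" is false, as required.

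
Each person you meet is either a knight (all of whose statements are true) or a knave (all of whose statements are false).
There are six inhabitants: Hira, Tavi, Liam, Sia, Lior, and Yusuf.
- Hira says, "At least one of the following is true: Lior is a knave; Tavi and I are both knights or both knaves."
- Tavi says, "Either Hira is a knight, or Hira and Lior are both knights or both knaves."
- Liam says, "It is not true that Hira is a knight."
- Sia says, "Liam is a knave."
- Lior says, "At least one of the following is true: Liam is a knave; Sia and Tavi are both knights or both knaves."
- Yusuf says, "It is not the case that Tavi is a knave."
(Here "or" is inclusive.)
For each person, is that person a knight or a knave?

Hira is a knight, Tavi is a knight, Liam is a knave, Sia is a knight, Lior is a knight, and Yusuf is a knight.

Since Hira is a knight, "at least one of the following is true: Lior is a knave; Tavi and I are both knights or both knaves" needs to be True, which holds.
Tavi is a knight, so "either Hira is a knight, or Hira and Lior are both knights or both knaves" must be True — and it is.
Liam (knave): "it is not true that Hira is a knight" — False. ✓
Sia is a knight, and the claim "Liam is a knave" is indeed True.
Lior is a knight; "at least one of the following is true: Liam is a knave; Sia and Tavi are both knights or both knaves" is True, as required.
Yusuf is a knight, and the claim "it is not the case that Tavi is a knave" is indeed True.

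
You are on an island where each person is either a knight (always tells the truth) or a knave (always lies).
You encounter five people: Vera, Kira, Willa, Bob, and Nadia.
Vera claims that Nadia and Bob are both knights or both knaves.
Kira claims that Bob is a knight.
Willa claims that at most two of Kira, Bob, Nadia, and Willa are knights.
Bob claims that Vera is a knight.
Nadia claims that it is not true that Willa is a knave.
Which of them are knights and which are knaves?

Knights: Willa and Nadia. Knaves: Vera, Kira, and Bob.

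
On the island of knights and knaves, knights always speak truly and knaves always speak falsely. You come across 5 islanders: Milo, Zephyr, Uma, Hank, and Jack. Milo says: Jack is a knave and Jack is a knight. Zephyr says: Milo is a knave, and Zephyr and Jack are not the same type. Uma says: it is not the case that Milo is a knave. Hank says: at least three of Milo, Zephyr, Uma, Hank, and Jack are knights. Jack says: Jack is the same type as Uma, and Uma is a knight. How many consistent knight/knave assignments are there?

Consistent assignments:
  Milo=knave, Zephyr=knight, Uma=knave, Hank=knave, Jack=knave
  Milo=knave, Zephyr=knave, Uma=knave, Hank=knave, Jack=knave

2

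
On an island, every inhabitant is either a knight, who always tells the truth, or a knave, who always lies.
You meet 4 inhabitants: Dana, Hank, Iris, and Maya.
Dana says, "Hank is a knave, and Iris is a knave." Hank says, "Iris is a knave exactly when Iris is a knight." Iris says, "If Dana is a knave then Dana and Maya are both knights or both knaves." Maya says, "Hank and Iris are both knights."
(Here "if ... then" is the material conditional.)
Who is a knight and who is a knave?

Dana is a knave, Hank is a knave, Iris is a knight, and Maya is a knave.

Since Dana is a knave, "Hank is a knave, and Iris is a knave" needs to be False, which holds.
Hank (knave): "Iris is a knave exactly when Iris is a knight" — False. ✓
Iris is a knight; "if Dana is a knave then Dana and Maya are both knights or both knaves" is True, as required.
Since Maya is a knave, "Hank and Iris are both knights" needs to be False, which holds.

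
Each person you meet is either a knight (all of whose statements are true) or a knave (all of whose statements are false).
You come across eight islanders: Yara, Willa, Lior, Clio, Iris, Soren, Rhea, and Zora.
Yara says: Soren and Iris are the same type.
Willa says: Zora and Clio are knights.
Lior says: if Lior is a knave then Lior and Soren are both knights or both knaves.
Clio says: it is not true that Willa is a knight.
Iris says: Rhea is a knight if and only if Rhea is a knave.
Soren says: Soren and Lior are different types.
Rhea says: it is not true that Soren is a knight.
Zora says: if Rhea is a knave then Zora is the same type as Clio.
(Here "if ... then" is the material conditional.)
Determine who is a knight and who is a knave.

Knights: Clio and Soren. Knaves: Yara, Willa, Lior, Iris, Rhea, and Zora.

As a knave, Yara's statement "Soren and Iris are the same type" should be False; it is.
As a knave, Willa's statement "Zora and Clio are knights" should be False; it is.
Lior is a knave, and the claim "if Lior is a knave then Lior and Soren are both knights or both knaves" is indeed False.
Clio is a knight; "it is not true that Willa is a knight" is True, as required.
Since Iris is a knave, "Rhea is a knight if and only if Rhea is a knave" needs to be False, which holds.
As a knight, Soren's statement "Soren and Lior are different types" should be True; it is.
As a knave, Rhea's statement "it is not true that Soren is a knight" should be False; it is.
Since Zora is a knave, "if Rhea is a knave then Zora is the same type as Clio" needs to be False, which holds.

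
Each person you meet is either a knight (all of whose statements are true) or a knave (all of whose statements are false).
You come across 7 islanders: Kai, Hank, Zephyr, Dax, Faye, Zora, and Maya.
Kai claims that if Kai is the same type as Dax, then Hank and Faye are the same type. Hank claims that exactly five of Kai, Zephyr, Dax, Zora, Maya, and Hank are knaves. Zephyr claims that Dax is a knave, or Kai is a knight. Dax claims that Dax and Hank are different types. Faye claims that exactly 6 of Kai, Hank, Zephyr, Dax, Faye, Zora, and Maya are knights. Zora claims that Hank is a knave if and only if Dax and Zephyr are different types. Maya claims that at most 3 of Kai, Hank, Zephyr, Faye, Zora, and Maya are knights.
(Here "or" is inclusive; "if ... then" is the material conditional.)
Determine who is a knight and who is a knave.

Kai is a knight, and the claim "if Kai is the same type as Dax, then Hank and Faye are the same type" is indeed true.
Hank is a knave, and the claim "exactly five of Kai, Zephyr, Dax, Zora, Maya, and Hank are knaves" is indeed False.
Zephyr (knight): "Dax is a knave, or Kai is a knight" — true. ✓
As a knight, Dax's statement "Dax and Hank are different types" should be true; it is.
Faye is a knave, so "exactly 6 of Kai, Hank, Zephyr, Dax, Faye, Zora, and Maya are knights" must be False — and it is.
Since Zora is a knave, "Hank is a knave if and only if Dax and Zephyr are different types" needs to be False, which holds.
As a knight, Maya's statement "at most 3 of Kai, Hank, Zephyr, Faye, Zora, and Maya are knights" should be true; it is.

Kai is a knight, Hank is a knave, Zephyr is a knight, Dax is a knight, Faye is a knave, Zora is a knave, and Maya is a knight.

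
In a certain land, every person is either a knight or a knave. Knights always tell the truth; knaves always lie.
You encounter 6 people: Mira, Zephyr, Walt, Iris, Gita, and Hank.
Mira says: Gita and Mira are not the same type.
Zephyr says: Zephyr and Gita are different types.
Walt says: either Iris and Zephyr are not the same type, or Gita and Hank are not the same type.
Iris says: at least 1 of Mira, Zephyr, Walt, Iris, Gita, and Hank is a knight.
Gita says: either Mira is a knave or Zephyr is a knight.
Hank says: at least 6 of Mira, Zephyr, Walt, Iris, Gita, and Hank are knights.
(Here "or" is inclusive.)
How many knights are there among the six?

3

The unique consistent assignment is Mira=knight, Zephyr=knave, Walt=knight, Iris=knight, Gita=knave, Hank=knave.
That has 3 knights.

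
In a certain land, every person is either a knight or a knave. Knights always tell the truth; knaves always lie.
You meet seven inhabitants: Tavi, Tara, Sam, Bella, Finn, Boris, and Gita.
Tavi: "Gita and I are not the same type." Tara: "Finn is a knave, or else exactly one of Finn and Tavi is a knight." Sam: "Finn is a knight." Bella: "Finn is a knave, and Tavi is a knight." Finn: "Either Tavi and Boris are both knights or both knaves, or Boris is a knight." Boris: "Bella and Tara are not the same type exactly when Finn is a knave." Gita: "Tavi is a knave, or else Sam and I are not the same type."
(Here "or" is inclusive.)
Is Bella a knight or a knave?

Bella is a knight.

Consistent assignments: {Tavi=knight, Tara=knight, Sam=knave, Bella=knight, Finn=knave, Boris=knave, Gita=knave}
In every consistent assignment, Bella is a knight.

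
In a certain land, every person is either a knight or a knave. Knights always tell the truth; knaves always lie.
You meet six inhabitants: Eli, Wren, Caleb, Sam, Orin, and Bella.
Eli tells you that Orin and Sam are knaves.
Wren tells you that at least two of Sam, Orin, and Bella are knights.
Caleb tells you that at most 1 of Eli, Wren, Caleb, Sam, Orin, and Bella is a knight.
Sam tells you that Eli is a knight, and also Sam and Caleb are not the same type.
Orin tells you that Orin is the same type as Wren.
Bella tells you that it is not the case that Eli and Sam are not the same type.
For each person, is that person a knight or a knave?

Eli is a knave, Wren is a knight, Caleb is a knave, Sam is a knave, Orin is a knight, and Bella is a knight.

Eli is a knave, and the claim "Orin and Sam are knaves" is indeed False.
Since Wren is a knight, "at least two of Sam, Orin, and Bella are knights" needs to be true, which holds.
Caleb is a knave; "at most 1 of Eli, Wren, Caleb, Sam, Orin, and Bella is a knight" is False, as required.
Since Sam is a knave, "Eli is a knight, and also Sam and Caleb are not the same type" needs to be False, which holds.
Since Orin is a knight, "Orin is the same type as Wren" needs to be true, which holds.
Bella (knight): "it is not the case that Eli and Sam are not the same type" — true. ✓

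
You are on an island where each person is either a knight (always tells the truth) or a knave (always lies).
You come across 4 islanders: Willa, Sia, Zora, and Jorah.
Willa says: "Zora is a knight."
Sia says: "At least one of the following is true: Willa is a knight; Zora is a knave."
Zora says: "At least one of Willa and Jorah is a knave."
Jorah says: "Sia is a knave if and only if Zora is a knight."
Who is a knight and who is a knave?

Willa is a knight, and the claim "Zora is a knight" is indeed True.
Since Sia is a knight, "at least one of the following is true: Willa is a knight; Zora is a knave" needs to be True, which holds.
Since Zora is a knight, "at least one of Willa and Jorah is a knave" needs to be True, which holds.
Since Jorah is a knave, "Sia is a knave if and only if Zora is a knight" needs to be false, which holds.

Willa is a knight, Sia is a knight, Zora is a knight, and Jorah is a knave.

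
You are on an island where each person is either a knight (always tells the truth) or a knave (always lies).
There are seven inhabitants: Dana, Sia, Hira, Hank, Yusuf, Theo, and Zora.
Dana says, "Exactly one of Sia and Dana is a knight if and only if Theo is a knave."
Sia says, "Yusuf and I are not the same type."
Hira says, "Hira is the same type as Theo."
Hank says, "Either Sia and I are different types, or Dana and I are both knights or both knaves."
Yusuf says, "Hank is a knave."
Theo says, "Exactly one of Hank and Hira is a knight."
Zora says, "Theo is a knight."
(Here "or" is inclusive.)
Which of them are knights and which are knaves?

Knights: Dana, Sia, Hank, Theo, and Zora. Knaves: Hira and Yusuf.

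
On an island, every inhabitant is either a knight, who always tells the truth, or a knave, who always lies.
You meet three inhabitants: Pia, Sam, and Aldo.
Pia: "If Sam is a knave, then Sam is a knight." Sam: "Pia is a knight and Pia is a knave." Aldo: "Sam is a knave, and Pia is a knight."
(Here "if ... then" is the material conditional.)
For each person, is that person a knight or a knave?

Knights: none. Knaves: Pia, Sam, and Aldo.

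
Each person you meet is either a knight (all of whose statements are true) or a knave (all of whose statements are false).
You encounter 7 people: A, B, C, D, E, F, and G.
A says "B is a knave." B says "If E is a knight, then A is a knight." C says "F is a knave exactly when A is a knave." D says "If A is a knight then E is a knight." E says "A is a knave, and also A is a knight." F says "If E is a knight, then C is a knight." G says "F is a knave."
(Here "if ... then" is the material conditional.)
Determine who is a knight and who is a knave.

A is a knave, B is a knight, C is a knave, D is a knight, E is a knave, F is a knight, and G is a knave.

A is a knave; "B is a knave" is false, as required.
Since B is a knight, "if E is a knight, then A is a knight" needs to be True, which holds.
C (knave): "F is a knave exactly when A is a knave" — false. ✓
D (knight): "if A is a knight then E is a knight" — True. ✓
E is a knave, and the claim "A is a knave, and also A is a knight" is indeed false.
F (knight): "if E is a knight, then C is a knight" — True. ✓
As a knave, G's statement "F is a knave" should be false; it is.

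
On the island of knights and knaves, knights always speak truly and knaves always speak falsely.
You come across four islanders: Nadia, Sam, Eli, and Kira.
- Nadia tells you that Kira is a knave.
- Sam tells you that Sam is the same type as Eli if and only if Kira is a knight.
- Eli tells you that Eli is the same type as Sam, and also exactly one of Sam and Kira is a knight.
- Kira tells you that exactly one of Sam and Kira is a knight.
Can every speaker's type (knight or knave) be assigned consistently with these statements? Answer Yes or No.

Yes

One consistent assignment: Nadia=knight, Sam=knave, Eli=knave, Kira=knave.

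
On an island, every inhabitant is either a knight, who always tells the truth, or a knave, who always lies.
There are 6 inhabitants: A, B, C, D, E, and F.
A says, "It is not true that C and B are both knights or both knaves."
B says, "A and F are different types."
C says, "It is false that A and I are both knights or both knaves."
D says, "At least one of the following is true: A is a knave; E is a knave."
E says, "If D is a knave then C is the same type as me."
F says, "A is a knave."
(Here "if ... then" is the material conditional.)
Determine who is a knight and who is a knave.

Knights: B, C, D, E, and F. Knaves: A.

A (knave): "it is not true that C and B are both knights or both knaves" — false. ✓
B is a knight; "A and F are different types" is True, as required.
C is a knight, so "it is false that A and I are both knights or both knaves" must be True — and it is.
D is a knight, so "at least one of the following is true: A is a knave; E is a knave" must be True — and it is.
E (knight): "if D is a knave then C is the same type as me" — True. ✓
F is a knight, so "A is a knave" must be True — and it is.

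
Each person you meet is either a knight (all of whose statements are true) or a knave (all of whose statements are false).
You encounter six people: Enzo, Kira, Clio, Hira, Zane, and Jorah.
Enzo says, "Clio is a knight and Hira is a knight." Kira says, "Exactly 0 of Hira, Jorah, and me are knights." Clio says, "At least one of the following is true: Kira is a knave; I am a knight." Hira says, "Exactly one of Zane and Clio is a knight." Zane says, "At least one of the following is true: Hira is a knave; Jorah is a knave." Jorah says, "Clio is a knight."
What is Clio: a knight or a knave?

Consistent assignments: {Enzo=knight, Kira=knave, Clio=knight, Hira=knight, Zane=knave, Jorah=knight}; {Enzo=knave, Kira=knave, Clio=knight, Hira=knave, Zane=knight, Jorah=knight}
In every consistent assignment, Clio is a knight.

Clio is a knight.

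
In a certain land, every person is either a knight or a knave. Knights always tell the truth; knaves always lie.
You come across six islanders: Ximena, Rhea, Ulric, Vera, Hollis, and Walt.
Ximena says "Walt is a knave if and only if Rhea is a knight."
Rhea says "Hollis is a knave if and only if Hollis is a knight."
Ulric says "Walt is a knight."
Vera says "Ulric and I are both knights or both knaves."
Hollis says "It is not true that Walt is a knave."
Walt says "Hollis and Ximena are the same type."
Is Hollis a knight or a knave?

Hollis is a knight.

Consistent assignments: {Ximena=knight, Rhea=knave, Ulric=knight, Vera=knight, Hollis=knight, Walt=knight}; {Ximena=knight, Rhea=knave, Ulric=knight, Vera=knave, Hollis=knight, Walt=knight}
In every consistent assignment, Hollis is a knight.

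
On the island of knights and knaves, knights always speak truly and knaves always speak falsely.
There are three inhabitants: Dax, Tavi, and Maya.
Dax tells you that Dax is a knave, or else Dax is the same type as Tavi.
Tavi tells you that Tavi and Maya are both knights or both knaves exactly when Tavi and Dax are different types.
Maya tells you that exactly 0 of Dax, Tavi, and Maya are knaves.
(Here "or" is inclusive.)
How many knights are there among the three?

2

The unique consistent assignment is Dax=knight, Tavi=knight, Maya=knave.
That has 2 knights.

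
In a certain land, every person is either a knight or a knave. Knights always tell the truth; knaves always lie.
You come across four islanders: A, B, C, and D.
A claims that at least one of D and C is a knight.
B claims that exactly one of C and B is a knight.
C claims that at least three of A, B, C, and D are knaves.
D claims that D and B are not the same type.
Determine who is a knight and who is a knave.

A is a knight, B is a knave, C is a knave, and D is a knight.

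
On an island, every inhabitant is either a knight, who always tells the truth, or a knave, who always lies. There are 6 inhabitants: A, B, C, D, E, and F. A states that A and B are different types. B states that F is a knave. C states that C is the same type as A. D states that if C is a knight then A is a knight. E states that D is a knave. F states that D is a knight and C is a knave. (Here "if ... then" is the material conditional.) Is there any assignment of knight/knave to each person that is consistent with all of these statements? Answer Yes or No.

Yes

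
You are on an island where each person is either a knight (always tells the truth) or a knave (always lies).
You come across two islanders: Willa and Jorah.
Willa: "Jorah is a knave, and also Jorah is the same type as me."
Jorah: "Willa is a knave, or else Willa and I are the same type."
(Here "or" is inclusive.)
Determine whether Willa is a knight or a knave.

Consistent assignments: {Willa=knave, Jorah=knight}
In every consistent assignment, Willa is a knave.

Willa is a knave.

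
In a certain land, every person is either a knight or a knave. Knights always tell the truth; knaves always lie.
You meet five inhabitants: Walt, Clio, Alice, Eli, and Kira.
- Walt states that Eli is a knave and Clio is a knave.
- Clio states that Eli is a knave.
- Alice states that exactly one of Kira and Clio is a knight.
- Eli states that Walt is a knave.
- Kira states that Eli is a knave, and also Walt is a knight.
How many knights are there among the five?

1

The unique consistent assignment is Walt=knave, Clio=knave, Alice=knave, Eli=knight, Kira=knave.
That has 1 knight.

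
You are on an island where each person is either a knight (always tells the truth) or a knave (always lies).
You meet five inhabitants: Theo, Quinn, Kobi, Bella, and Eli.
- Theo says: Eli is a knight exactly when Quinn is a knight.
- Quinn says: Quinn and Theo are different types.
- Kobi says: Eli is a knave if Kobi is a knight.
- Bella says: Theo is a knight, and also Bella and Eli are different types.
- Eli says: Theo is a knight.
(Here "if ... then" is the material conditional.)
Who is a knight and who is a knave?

Theo (knave): "Eli is a knight exactly when Quinn is a knight" — false. ✓
Quinn is a knight; "Quinn and Theo are different types" is true, as required.
As a knight, Kobi's statement "Eli is a knave if Kobi is a knight" should be true; it is.
Since Bella is a knave, "Theo is a knight, and also Bella and Eli are different types" needs to be false, which holds.
As a knave, Eli's statement "Theo is a knight" should be false; it is.

Theo is a knave, Quinn is a knight, Kobi is a knight, Bella is a knave, and Eli is a knave.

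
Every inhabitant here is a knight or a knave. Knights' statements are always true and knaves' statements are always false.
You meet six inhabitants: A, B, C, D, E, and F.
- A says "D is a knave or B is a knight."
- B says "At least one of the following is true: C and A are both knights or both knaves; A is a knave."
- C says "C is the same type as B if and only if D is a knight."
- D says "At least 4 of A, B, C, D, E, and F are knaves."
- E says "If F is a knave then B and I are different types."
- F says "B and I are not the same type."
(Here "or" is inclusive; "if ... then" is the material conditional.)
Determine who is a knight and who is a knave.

A is a knight, B is a knave, C is a knave, D is a knave, E is a knight, and F is a knight.

A is a knight, and the claim "D is a knave or B is a knight" is indeed True.
B (knave): "at least one of the following is true: C and A are both knights or both knaves; A is a knave" — False. ✓
As a knave, C's statement "C is the same type as B if and only if D is a knight" should be False; it is.
D is a knave, so "at least 4 of A, B, C, D, E, and F are knaves" must be False — and it is.
E is a knight, so "if F is a knave then B and I are different types" must be True — and it is.
F is a knight, and the claim "B and I are not the same type" is indeed True.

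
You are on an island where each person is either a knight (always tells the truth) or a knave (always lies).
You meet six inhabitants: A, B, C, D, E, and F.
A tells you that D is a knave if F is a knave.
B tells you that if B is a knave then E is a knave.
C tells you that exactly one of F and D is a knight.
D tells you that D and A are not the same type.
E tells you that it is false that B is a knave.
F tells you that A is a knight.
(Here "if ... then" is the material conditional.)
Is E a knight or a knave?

E is a knight.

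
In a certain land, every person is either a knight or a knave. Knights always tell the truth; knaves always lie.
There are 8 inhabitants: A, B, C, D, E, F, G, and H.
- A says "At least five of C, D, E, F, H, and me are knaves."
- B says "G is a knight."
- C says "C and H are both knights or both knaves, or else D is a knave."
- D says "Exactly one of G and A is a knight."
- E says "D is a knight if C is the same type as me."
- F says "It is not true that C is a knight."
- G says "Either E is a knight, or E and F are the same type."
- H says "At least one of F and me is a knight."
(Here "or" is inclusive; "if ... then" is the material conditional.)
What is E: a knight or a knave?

Consistent assignments: {A=knave, B=knight, C=knight, D=knight, E=knight, F=knave, G=knight, H=knight}; {A=knave, B=knight, C=knave, D=knight, E=knight, F=knight, G=knight, H=knight}
In every consistent assignment, E is a knight.

E is a knight.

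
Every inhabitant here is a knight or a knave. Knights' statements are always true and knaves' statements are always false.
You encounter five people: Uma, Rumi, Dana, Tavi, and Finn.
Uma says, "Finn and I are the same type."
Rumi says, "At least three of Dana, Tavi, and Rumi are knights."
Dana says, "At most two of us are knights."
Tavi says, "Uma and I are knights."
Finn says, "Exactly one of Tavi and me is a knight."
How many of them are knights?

2

The unique consistent assignment is Uma=knave, Rumi=knave, Dana=knight, Tavi=knave, Finn=knight.
That has 2 knights.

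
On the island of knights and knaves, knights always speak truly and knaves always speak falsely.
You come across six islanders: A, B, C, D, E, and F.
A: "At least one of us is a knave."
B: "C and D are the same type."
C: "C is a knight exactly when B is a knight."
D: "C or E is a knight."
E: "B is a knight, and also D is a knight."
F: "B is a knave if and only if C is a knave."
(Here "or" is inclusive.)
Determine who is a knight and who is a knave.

A is a knight, B is a knight, C is a knave, D is a knave, E is a knave, and F is a knave.

A is a knight; "at least one of us is a knave" is true, as required.
As a knight, B's statement "C and D are the same type" should be true; it is.
C is a knave, so "C is a knight exactly when B is a knight" must be False — and it is.
Since D is a knave, "C or E is a knight" needs to be False, which holds.
E is a knave, and the claim "B is a knight, and also D is a knight" is indeed False.
F is a knave; "B is a knave if and only if C is a knave" is False, as required.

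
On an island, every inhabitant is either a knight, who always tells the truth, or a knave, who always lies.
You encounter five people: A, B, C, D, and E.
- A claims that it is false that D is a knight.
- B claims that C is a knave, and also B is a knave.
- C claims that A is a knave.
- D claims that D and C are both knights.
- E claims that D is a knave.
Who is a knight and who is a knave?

Suppose A is a knight. Then A's statement "it is false that D is a knight" would have to be true. Checking the 16 ways to assign the others, none is consistent with every speaker.
(For instance, with B=knave, C=knight, D=knight, E=knave, A's claim "it is false that D is a knight" comes out false where it would need to be true.)
So A must be a knave, making "it is false that D is a knight" false. Taking A=knave, B=knave, C=knight, D=knight, E=knave, each remaining statement checks out:
  B (knave): "C is a knave, and also B is a knave" — false. ✓
  C (knight): "A is a knave" — true. ✓
  D (knight): "D and C are both knights" — true. ✓
  E (knave): "D is a knave" — false. ✓
This is the unique consistent assignment.

Knights: C and D. Knaves: A, B, and E.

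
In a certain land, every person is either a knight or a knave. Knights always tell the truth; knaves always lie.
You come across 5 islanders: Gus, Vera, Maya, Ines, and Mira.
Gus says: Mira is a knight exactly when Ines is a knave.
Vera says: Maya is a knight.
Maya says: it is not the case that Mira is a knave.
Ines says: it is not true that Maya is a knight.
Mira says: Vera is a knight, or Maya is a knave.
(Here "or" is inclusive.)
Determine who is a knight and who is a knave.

Gus is a knight, Vera is a knight, Maya is a knight, Ines is a knave, and Mira is a knight.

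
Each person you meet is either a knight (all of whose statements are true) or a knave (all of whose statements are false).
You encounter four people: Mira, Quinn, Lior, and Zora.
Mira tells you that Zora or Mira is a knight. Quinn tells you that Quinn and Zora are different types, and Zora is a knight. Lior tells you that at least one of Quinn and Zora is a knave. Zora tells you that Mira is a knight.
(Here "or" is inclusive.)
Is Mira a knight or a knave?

Mira is a knave.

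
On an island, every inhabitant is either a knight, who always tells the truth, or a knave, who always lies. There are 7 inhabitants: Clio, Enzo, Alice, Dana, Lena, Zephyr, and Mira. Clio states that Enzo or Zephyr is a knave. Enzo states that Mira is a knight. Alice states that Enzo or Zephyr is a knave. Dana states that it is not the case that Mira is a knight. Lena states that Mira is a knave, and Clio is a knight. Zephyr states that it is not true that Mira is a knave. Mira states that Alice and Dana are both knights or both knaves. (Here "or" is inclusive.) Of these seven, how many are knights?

The unique consistent assignment is Clio=knave, Enzo=knight, Alice=knave, Dana=knave, Lena=knave, Zephyr=knight, Mira=knight.
That has 3 knights.

3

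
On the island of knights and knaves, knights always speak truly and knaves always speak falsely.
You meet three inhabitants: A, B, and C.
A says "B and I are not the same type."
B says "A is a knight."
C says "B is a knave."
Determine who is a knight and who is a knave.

Suppose A is a knight. Then A's statement "B and I are not the same type" would have to be true. Checking the 4 ways to assign the others, none is consistent with every speaker.
(For instance, with B=knave, C=knight, B's claim "A is a knight" comes out true where it would need to be false.)
So A must be a knave, making "B and I are not the same type" false. Taking A=knave, B=knave, C=knight, each remaining statement checks out:
  B (knave): "A is a knight" — false. ✓
  C (knight): "B is a knave" — true. ✓
This is the unique consistent assignment.

Knights: C. Knaves: A and B.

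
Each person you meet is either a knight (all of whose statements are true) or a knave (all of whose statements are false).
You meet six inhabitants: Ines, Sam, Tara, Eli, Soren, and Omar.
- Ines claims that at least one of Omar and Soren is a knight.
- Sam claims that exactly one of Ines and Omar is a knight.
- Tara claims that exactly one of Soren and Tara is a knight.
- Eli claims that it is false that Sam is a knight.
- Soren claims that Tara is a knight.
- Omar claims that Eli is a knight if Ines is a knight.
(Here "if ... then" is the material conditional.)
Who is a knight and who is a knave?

Ines is a knight, Sam is a knave, Tara is a knave, Eli is a knight, Soren is a knave, and Omar is a knight.

Ines is a knight, so "at least one of Omar and Soren is a knight" must be true — and it is.
Since Sam is a knave, "exactly one of Ines and Omar is a knight" needs to be false, which holds.
As a knave, Tara's statement "exactly one of Soren and Tara is a knight" should be false; it is.
Eli is a knight, and the claim "it is false that Sam is a knight" is indeed true.
Soren is a knave, so "Tara is a knight" must be false — and it is.
Omar (knight): "Eli is a knight if Ines is a knight" — true. ✓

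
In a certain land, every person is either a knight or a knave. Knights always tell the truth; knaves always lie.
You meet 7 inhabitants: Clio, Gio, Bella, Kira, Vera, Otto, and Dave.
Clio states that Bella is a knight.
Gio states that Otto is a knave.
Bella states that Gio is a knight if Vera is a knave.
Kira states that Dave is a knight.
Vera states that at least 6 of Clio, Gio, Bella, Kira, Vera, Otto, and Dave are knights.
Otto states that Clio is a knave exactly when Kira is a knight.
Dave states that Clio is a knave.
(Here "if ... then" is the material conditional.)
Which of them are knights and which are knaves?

Clio is a knave, Gio is a knave, Bella is a knave, Kira is a knight, Vera is a knave, Otto is a knight, and Dave is a knight.

Clio is a knave, and the claim "Bella is a knight" is indeed False.
Gio (knave): "Otto is a knave" — False. ✓
As a knave, Bella's statement "Gio is a knight if Vera is a knave" should be False; it is.
Kira is a knight, so "Dave is a knight" must be True — and it is.
Vera is a knave; "at least 6 of Clio, Gio, Bella, Kira, Vera, Otto, and Dave are knights" is False, as required.
Otto is a knight, so "Clio is a knave exactly when Kira is a knight" must be True — and it is.
As a knight, Dave's statement "Clio is a knave" should be True; it is.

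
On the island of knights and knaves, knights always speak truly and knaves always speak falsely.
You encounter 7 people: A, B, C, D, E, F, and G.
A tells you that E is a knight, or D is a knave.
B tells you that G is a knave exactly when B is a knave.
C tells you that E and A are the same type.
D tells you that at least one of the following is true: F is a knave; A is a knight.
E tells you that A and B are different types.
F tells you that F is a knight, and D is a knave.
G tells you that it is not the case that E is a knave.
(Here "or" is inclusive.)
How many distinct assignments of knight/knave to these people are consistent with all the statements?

Consistent assignments:
  A=knight, B=knave, C=knight, D=knight, E=knight, F=knave, G=knight

1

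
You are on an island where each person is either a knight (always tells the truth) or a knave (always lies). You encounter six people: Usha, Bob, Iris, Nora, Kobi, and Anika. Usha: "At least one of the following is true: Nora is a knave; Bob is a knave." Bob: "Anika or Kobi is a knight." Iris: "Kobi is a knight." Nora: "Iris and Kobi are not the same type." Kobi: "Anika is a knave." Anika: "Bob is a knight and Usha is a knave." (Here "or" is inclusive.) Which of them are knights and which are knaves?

As a knight, Usha's statement "at least one of the following is true: Nora is a knave; Bob is a knave" should be true; it is.
Bob is a knight, and the claim "Anika or Kobi is a knight" is indeed true.
Iris is a knight, and the claim "Kobi is a knight" is indeed true.
Nora is a knave; "Iris and Kobi are not the same type" is false, as required.
Kobi is a knight, so "Anika is a knave" must be true — and it is.
Anika is a knave, and the claim "Bob is a knight and Usha is a knave" is indeed false.

Usha is a knight, Bob is a knight, Iris is a knight, Nora is a knave, Kobi is a knight, and Anika is a knave.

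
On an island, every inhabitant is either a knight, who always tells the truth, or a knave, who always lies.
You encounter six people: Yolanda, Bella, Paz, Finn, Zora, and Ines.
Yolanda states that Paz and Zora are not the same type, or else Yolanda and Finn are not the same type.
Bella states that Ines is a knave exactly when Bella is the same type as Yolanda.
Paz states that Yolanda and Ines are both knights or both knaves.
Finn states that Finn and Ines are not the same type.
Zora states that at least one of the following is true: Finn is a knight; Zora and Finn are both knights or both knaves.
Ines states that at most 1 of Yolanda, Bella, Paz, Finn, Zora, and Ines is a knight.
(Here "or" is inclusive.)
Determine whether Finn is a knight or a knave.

Finn is a knight.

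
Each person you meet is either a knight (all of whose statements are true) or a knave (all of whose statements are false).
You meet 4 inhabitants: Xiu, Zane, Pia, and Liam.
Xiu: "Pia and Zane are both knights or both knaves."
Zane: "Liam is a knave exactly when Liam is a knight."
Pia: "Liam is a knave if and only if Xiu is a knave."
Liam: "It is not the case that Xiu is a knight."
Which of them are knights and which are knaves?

Xiu is a knight, Zane is a knave, Pia is a knave, and Liam is a knave.

Since Xiu is a knight, "Pia and Zane are both knights or both knaves" needs to be True, which holds.
Since Zane is a knave, "Liam is a knave exactly when Liam is a knight" needs to be False, which holds.
Since Pia is a knave, "Liam is a knave if and only if Xiu is a knave" needs to be False, which holds.
Liam is a knave; "it is not the case that Xiu is a knight" is False, as required.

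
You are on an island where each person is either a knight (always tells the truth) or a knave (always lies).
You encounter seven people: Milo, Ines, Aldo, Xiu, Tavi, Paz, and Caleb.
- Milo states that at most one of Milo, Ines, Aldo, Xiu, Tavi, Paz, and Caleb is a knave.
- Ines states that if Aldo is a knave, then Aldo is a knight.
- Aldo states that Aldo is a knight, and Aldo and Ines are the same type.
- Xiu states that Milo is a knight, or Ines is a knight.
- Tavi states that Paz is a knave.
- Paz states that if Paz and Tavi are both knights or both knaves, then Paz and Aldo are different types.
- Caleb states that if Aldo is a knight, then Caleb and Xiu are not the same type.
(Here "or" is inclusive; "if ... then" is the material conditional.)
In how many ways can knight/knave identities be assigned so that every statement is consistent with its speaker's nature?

1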